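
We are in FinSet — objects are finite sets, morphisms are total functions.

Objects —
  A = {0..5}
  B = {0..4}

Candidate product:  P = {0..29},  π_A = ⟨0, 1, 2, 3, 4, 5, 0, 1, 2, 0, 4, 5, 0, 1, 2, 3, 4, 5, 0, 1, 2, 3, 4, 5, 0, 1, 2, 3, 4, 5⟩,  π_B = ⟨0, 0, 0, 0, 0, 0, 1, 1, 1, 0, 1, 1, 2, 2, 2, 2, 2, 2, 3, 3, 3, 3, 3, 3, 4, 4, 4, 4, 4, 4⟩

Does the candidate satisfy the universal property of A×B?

|A|·|B| = 6·5 = 30;  |P| = 30
Check the pairing map k ↦ (π_A(k), π_B(k)):
  0 -> (0,0)
  1 -> (1,0)
  2 -> (2,0)
  3 -> (3,0)
  4 -> (4,0)
  5 -> (5,0)
  6 -> (0,1)
  7 -> (1,1)
  8 -> (2,1)
  9 -> (0,0)  ✗ repeats pair of k=0
  10 -> (4,1)
  11 -> (5,1)
  12 -> (0,2)
  13 -> (1,2)
  14 -> (2,2)
  15 -> (3,2)
  16 -> (4,2)
  17 -> (5,2)
  18 -> (0,3)
  19 -> (1,3)
  20 -> (2,3)
  21 -> (3,3)
  22 -> (4,3)
  23 -> (5,3)
  24 -> (0,4)
  25 -> (1,4)
  26 -> (2,4)
  27 -> (3,4)
  28 -> (4,4)
  29 -> (5,4)
distinct pairs in image: 29 / 30 needed
  → (0,0) hit at k=0 and k=9

Answer: NOT A VALID PRODUCT — duplicate pair at indices 0,9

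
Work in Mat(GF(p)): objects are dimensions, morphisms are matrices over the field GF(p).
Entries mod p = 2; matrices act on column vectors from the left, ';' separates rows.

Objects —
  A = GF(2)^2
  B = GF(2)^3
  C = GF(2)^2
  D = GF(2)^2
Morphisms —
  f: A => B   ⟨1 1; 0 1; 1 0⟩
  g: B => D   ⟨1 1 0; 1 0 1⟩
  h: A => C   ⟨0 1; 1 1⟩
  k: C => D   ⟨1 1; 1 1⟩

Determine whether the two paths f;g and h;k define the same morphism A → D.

Answer: DOES NOT COMMUTE

Work:
1) trace f;g:
  e0=⟨1,0⟩ f=>⟨1,0,1⟩ g=>⟨1,0⟩
  e1=⟨0,1⟩ f=>⟨1,1,0⟩ g=>⟨0,1⟩
  composite₁ = ⟨1 0; 0 1⟩
2) trace h;k:
  e0=⟨1,0⟩ h=>⟨0,1⟩ k=>⟨1,1⟩
  e1=⟨0,1⟩ h=>⟨1,1⟩ k=>⟨0,0⟩
  composite₂ = ⟨1 0; 1 0⟩
Equal? NO — does not commute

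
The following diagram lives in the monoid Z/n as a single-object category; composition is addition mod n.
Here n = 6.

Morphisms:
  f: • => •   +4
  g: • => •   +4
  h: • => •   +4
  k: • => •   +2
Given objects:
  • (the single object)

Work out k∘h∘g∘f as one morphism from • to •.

  0 +4≡4 +4≡2 +4≡0 +2≡2  (mod 6)
composite: +2

Answer: +2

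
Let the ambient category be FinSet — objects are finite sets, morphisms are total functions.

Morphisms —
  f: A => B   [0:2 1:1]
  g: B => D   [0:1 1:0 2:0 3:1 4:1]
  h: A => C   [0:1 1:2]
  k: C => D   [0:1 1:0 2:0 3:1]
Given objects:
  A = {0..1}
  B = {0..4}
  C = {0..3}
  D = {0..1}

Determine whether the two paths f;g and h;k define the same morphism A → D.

Path 1 = f;g:
  0 f=>2 g=>0
  1 f=>1 g=>0
  composite₁ = [0:0 1:0]
Path 2 = h;k:
  0 h=>1 k=>0
  1 h=>2 k=>0
  composite₂ = [0:0 1:0]
Equal? same morphism ✓

Answer: COMMUTES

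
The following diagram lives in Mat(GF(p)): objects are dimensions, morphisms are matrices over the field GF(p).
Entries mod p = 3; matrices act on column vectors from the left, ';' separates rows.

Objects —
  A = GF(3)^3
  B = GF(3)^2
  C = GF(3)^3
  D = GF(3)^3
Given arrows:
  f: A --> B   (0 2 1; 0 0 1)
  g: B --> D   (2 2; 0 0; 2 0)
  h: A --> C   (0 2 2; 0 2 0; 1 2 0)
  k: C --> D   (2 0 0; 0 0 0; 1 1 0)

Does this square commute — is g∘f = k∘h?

Path 1 = f;g:
  e0=⟨1,0,0⟩ f-->⟨0,0⟩ g-->⟨0,0,0⟩
  e1=⟨0,1,0⟩ f-->⟨2,0⟩ g-->⟨1,0,1⟩
  e2=⟨0,0,1⟩ f-->⟨1,1⟩ g-->⟨1,0,2⟩
  composite₁ = (0 1 1; 0 0 0; 0 1 2)
Path 2 = h;k:
  e0=⟨1,0,0⟩ h-->⟨0,0,1⟩ k-->⟨0,0,0⟩
  e1=⟨0,1,0⟩ h-->⟨2,2,2⟩ k-->⟨1,0,1⟩
  e2=⟨0,0,1⟩ h-->⟨2,0,0⟩ k-->⟨1,0,2⟩
  composite₂ = (0 1 1; 0 0 0; 0 1 2)
Equal? equal; square commutes

Answer: COMMUTES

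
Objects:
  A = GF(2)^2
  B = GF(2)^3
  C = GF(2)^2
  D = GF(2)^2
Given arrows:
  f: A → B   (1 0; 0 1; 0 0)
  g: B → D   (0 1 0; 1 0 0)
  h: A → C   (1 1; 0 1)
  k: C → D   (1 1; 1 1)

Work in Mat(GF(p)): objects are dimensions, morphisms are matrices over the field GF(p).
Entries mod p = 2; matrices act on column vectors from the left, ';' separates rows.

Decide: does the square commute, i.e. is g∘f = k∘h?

Answer: DOES NOT COMMUTE

Derivation:
Along f;g (path 1):
  e0=(1,0) f→(1,0,0) g→(0,1)
  e1=(0,1) f→(0,1,0) g→(1,0)
  result₁ = (0 1; 1 0)
Along h;k (path 2):
  e0=(1,0) h→(1,0) k→(1,1)
  e1=(0,1) h→(1,1) k→(0,0)
  result₂ = (1 0; 1 0)
Equal? differ; not commutative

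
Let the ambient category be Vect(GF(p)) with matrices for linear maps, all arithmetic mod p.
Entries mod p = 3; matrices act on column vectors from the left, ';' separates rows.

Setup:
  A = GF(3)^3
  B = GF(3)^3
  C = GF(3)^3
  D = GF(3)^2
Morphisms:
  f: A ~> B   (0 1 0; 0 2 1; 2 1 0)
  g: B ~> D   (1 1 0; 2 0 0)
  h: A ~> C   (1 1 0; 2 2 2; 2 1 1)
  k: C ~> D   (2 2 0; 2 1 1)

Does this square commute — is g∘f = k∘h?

Answer: COMMUTES

Derivation:
1) trace f;g:
  e0=(1,0,0) f~>(0,0,2) g~>(0,0)
  e1=(0,1,0) f~>(1,2,1) g~>(0,2)
  e2=(0,0,1) f~>(0,1,0) g~>(1,0)
  result₁ = (0 0 1; 0 2 0)
2) trace h;k:
  e0=(1,0,0) h~>(1,2,2) k~>(0,0)
  e1=(0,1,0) h~>(1,2,1) k~>(0,2)
  e2=(0,0,1) h~>(0,2,1) k~>(1,0)
  result₂ = (0 0 1; 0 2 0)
Equal? YES — commutes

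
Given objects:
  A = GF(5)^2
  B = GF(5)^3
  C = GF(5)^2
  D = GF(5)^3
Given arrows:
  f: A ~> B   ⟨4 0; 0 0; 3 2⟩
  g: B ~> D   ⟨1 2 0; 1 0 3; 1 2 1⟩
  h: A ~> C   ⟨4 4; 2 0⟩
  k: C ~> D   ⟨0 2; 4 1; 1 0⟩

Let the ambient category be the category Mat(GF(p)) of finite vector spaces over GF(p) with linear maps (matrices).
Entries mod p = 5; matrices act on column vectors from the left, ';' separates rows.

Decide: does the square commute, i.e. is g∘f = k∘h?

Answer: DOES NOT COMMUTE

Trace:
1) trace f;g:
  e0=[1,0] f~>[4,0,3] g~>[4,3,2]
  e1=[0,1] f~>[0,0,2] g~>[0,1,2]
  ⟦path⟧₁ = ⟨4 0; 3 1; 2 2⟩
2) trace h;k:
  e0=[1,0] h~>[4,2] k~>[4,3,4]
  e1=[0,1] h~>[4,0] k~>[0,1,4]
  ⟦path⟧₂ = ⟨4 0; 3 1; 4 4⟩
Equal? distinct morphisms ✗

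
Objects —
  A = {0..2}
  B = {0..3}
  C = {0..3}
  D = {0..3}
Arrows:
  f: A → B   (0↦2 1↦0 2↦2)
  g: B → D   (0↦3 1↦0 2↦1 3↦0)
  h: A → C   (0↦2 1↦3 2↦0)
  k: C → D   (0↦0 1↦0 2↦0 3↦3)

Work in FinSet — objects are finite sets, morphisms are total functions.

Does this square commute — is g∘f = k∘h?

Along f;g (path 1):
  0 f→2 g→1
  1 f→0 g→3
  2 f→2 g→1
  composite₁ = (0↦1 1↦3 2↦1)
Along h;k (path 2):
  0 h→2 k→0
  1 h→3 k→3
  2 h→0 k→0
  composite₂ = (0↦0 1↦3 2↦0)
Equal? NO — does not commute

Answer: DOES NOT COMMUTE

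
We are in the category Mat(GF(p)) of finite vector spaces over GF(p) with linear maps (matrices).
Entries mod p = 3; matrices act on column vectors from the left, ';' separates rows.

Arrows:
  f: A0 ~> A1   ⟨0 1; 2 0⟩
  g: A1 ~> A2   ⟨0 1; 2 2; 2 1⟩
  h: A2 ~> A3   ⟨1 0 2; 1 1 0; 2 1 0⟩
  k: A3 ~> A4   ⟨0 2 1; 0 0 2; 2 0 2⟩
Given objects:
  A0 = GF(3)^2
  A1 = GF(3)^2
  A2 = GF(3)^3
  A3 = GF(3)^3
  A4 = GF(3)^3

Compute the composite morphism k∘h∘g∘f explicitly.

  e0=(1,0) f~>(0,2) g~>(2,1,2) h~>(0,0,2) k~>(2,1,1)
  e1=(0,1) f~>(1,0) g~>(0,2,2) h~>(1,2,2) k~>(0,1,0)
result: ⟨2 0; 1 1; 1 0⟩

Answer: ⟨2 0; 1 1; 1 0⟩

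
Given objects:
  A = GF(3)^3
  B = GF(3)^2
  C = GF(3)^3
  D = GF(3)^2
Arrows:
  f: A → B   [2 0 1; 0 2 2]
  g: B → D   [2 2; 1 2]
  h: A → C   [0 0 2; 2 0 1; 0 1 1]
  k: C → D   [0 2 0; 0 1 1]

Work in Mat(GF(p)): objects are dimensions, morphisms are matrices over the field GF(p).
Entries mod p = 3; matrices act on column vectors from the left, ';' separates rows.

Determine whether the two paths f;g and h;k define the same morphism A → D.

Along f;g (path 1):
  e0=[1,0,0] f→[2,0] g→[1,2]
  e1=[0,1,0] f→[0,2] g→[1,1]
  e2=[0,0,1] f→[1,2] g→[0,2]
  composite₁ = [1 1 0; 2 1 2]
Along h;k (path 2):
  e0=[1,0,0] h→[0,2,0] k→[1,2]
  e1=[0,1,0] h→[0,0,1] k→[0,1]
  e2=[0,0,1] h→[2,1,1] k→[2,2]
  composite₂ = [1 0 2; 2 1 2]
Equal? differ; not commutative

Answer: DOES NOT COMMUTE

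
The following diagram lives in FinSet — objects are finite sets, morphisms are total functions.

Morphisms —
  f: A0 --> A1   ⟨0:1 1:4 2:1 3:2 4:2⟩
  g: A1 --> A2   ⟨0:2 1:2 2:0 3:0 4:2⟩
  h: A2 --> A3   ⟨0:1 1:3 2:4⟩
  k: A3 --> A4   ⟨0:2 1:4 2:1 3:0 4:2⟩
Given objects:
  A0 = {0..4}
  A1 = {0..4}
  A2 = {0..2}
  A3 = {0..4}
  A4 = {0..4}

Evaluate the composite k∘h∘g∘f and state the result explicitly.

  0 f-->1 g-->2 h-->4 k-->2
  1 f-->4 g-->2 h-->4 k-->2
  2 f-->1 g-->2 h-->4 k-->2
  3 f-->2 g-->0 h-->1 k-->4
  4 f-->2 g-->0 h-->1 k-->4
composite: ⟨0:2 1:2 2:2 3:4 4:4⟩

Answer: ⟨0:2 1:2 2:2 3:4 4:4⟩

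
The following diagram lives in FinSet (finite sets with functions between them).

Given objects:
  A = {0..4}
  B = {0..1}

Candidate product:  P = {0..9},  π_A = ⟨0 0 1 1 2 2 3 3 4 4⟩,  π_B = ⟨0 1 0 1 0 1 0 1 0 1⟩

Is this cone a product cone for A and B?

|A|·|B| = 5·2 = 10;  |P| = 10
Check the pairing map k ↦ (π_A(k), π_B(k)):
  0 -> (0,0)
  1 -> (0,1)
  2 -> (1,0)
  3 -> (1,1)
  4 -> (2,0)
  5 -> (2,1)
  6 -> (3,0)
  7 -> (3,1)
  8 -> (4,0)
  9 -> (4,1)
distinct pairs in image: 10 / 10 needed
  → bijection onto A×B; projections well-typed.

Answer: VALID PRODUCT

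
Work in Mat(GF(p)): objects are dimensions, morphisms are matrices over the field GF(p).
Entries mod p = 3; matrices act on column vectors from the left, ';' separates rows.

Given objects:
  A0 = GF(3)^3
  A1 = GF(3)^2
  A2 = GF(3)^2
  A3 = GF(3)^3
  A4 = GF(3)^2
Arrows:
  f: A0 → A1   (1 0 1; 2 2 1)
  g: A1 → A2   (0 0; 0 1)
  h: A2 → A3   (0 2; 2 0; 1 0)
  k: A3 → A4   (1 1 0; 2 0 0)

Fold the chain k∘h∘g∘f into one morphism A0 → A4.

  e0=(1,0,0) f→(1,2) g→(0,2) h→(1,0,0) k→(1,2)
  e1=(0,1,0) f→(0,2) g→(0,2) h→(1,0,0) k→(1,2)
  e2=(0,0,1) f→(1,1) g→(0,1) h→(2,0,0) k→(2,1)
result: (1 1 2; 2 2 1)

Answer: (1 1 2; 2 2 1)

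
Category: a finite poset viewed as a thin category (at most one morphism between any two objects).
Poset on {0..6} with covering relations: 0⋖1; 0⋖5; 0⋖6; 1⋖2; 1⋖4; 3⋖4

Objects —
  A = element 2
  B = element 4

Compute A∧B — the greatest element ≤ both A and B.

{x : x⊑A ∧ x⊑B} = {0,1}  (A=2, B=4)
  0 ⊑ 1
  1 ⊑ 1
glb = 1

Answer: A∧B = 1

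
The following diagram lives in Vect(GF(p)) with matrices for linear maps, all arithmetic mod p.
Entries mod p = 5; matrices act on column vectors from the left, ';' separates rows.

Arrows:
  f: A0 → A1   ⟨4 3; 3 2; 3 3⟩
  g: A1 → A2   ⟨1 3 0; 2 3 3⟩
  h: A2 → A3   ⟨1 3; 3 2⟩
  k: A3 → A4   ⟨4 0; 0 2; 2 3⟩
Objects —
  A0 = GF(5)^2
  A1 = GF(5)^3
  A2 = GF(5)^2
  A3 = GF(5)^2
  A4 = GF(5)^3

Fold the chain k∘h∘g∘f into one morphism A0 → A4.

Answer: ⟨4 3; 2 3; 0 1⟩

Trace:
  e0=(1,0) f→(4,3,3) g→(3,1) h→(1,1) k→(4,2,0)
  e1=(0,1) f→(3,2,3) g→(4,1) h→(2,4) k→(3,3,1)
⟦path⟧: ⟨4 3; 2 3; 0 1⟩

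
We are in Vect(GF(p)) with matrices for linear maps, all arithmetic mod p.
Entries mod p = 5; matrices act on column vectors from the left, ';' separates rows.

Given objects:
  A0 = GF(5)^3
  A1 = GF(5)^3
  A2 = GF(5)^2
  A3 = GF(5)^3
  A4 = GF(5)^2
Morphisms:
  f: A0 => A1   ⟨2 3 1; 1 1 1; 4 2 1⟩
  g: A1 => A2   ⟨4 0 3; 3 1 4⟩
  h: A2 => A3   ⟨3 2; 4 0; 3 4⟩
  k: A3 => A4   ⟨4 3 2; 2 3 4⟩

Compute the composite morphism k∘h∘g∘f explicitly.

  e0=⟨1,0,0⟩ f=>⟨2,1,4⟩ g=>⟨0,3⟩ h=>⟨1,0,2⟩ k=>⟨3,0⟩
  e1=⟨0,1,0⟩ f=>⟨3,1,2⟩ g=>⟨3,3⟩ h=>⟨0,2,1⟩ k=>⟨3,0⟩
  e2=⟨0,0,1⟩ f=>⟨1,1,1⟩ g=>⟨2,3⟩ h=>⟨2,3,3⟩ k=>⟨3,0⟩
result: ⟨3 3 3; 0 0 0⟩

Answer: ⟨3 3 3; 0 0 0⟩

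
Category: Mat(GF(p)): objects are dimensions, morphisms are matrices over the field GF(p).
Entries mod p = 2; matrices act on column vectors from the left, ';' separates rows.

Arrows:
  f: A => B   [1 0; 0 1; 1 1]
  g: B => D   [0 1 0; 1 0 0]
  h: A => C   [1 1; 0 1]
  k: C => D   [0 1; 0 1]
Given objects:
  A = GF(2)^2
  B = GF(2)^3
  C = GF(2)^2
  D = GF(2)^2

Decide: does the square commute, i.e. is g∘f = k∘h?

1) trace f;g:
  e0=[1,0] f=>[1,0,1] g=>[0,1]
  e1=[0,1] f=>[0,1,1] g=>[1,0]
  composite₁ = [0 1; 1 0]
2) trace h;k:
  e0=[1,0] h=>[1,0] k=>[0,0]
  e1=[0,1] h=>[1,1] k=>[1,1]
  composite₂ = [0 1; 0 1]
Equal? NO — does not commute

Answer: DOES NOT COMMUTE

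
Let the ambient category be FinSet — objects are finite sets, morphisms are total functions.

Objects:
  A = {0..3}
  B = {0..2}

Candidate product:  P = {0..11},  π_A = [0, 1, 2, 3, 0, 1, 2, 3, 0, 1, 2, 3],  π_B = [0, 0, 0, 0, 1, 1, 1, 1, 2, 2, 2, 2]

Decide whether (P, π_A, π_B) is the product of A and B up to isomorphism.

|A|·|B| = 4·3 = 12;  |P| = 12
Check the pairing map k ↦ (π_A(k), π_B(k)):
  0 ↦ (0,0)
  1 ↦ (1,0)
  2 ↦ (2,0)
  3 ↦ (3,0)
  4 ↦ (0,1)
  5 ↦ (1,1)
  6 ↦ (2,1)
  7 ↦ (3,1)
  8 ↦ (0,2)
  9 ↦ (1,2)
  10 ↦ (2,2)
  11 ↦ (3,2)
distinct pairs in image: 12 / 12 needed
  → bijection onto A×B; projections well-typed.

Answer: VALID PRODUCT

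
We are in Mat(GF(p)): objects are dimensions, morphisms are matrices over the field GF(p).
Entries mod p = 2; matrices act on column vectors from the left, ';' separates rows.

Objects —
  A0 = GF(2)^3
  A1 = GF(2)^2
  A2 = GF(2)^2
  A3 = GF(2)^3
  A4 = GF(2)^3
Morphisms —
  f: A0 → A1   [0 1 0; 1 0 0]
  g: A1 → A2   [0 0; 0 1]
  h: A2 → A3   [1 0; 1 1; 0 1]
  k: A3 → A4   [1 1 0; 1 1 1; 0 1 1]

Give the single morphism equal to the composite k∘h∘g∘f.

  e0=⟨1,0,0⟩ f→⟨0,1⟩ g→⟨0,1⟩ h→⟨0,1,1⟩ k→⟨1,0,0⟩
  e1=⟨0,1,0⟩ f→⟨1,0⟩ g→⟨0,0⟩ h→⟨0,0,0⟩ k→⟨0,0,0⟩
  e2=⟨0,0,1⟩ f→⟨0,0⟩ g→⟨0,0⟩ h→⟨0,0,0⟩ k→⟨0,0,0⟩
composite: [1 0 0; 0 0 0; 0 0 0]

Answer: [1 0 0; 0 0 0; 0 0 0]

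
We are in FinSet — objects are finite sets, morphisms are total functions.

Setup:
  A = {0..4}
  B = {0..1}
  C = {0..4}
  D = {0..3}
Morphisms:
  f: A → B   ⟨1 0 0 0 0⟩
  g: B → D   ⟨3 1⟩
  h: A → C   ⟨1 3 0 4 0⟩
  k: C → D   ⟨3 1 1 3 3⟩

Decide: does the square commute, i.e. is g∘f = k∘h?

1) trace f;g:
  0 f→1 g→1
  1 f→0 g→3
  2 f→0 g→3
  3 f→0 g→3
  4 f→0 g→3
  composite₁ = ⟨1 3 3 3 3⟩
2) trace h;k:
  0 h→1 k→1
  1 h→3 k→3
  2 h→0 k→3
  3 h→4 k→3
  4 h→0 k→3
  composite₂ = ⟨1 3 3 3 3⟩
Equal? equal; square commutes

Answer: COMMUTES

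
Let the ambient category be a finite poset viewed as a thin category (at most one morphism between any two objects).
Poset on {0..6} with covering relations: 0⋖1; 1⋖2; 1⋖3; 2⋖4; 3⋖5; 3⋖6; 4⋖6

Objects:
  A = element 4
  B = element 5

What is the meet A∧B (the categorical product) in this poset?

Answer: A∧B = 1

Work:
Lower bounds of A=4 and B=5: {0,1}
  0 <= 1
  1 <= 1
glb = 1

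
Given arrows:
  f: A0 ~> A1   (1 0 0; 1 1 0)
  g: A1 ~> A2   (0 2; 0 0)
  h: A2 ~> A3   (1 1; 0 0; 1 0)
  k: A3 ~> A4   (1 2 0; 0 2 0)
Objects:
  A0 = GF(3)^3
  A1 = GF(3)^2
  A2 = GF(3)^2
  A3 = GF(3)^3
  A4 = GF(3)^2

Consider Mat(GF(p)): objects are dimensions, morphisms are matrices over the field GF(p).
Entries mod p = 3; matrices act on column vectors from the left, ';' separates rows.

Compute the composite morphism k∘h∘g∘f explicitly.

Answer: (2 2 0; 0 0 0)

Trace:
  e0=[1,0,0] f~>[1,1] g~>[2,0] h~>[2,0,2] k~>[2,0]
  e1=[0,1,0] f~>[0,1] g~>[2,0] h~>[2,0,2] k~>[2,0]
  e2=[0,0,1] f~>[0,0] g~>[0,0] h~>[0,0,0] k~>[0,0]
result: (2 2 0; 0 0 0)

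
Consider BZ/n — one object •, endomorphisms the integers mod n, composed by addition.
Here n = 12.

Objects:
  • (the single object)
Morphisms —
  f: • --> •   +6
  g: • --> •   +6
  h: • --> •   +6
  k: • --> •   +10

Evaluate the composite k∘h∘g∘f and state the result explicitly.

  0 +6≡6 +6≡0 +6≡6 +10≡4  (mod 12)
⟦path⟧: +4

Answer: +4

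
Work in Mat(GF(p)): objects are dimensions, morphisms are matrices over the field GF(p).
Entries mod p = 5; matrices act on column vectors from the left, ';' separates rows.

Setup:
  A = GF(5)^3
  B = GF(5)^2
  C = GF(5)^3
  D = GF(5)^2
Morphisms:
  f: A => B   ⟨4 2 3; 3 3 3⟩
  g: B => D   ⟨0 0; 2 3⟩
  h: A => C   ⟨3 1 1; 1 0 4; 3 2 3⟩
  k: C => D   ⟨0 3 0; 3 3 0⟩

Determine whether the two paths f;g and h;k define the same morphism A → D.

Path 1 = f;g:
  e0=[1,0,0] f=>[4,3] g=>[0,2]
  e1=[0,1,0] f=>[2,3] g=>[0,3]
  e2=[0,0,1] f=>[3,3] g=>[0,0]
  ⟦path⟧₁ = ⟨0 0 0; 2 3 0⟩
Path 2 = h;k:
  e0=[1,0,0] h=>[3,1,3] k=>[3,2]
  e1=[0,1,0] h=>[1,0,2] k=>[0,3]
  e2=[0,0,1] h=>[1,4,3] k=>[2,0]
  ⟦path⟧₂ = ⟨3 0 2; 2 3 0⟩
Equal? distinct morphisms ✗

Answer: DOES NOT COMMUTE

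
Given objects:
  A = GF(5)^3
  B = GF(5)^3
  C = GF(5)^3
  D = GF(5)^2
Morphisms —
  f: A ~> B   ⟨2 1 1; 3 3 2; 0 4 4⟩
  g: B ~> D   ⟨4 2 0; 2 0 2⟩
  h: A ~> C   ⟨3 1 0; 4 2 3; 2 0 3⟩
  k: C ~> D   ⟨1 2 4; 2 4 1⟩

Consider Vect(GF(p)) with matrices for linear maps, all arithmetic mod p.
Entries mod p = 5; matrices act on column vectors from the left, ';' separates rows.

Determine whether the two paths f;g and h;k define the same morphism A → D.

Answer: COMMUTES

Trace:
Path 1 = f;g:
  e0=[1,0,0] f~>[2,3,0] g~>[4,4]
  e1=[0,1,0] f~>[1,3,4] g~>[0,0]
  e2=[0,0,1] f~>[1,2,4] g~>[3,0]
  ⟦path⟧₁ = ⟨4 0 3; 4 0 0⟩
Path 2 = h;k:
  e0=[1,0,0] h~>[3,4,2] k~>[4,4]
  e1=[0,1,0] h~>[1,2,0] k~>[0,0]
  e2=[0,0,1] h~>[0,3,3] k~>[3,0]
  ⟦path⟧₂ = ⟨4 0 3; 4 0 0⟩
Equal? same morphism ✓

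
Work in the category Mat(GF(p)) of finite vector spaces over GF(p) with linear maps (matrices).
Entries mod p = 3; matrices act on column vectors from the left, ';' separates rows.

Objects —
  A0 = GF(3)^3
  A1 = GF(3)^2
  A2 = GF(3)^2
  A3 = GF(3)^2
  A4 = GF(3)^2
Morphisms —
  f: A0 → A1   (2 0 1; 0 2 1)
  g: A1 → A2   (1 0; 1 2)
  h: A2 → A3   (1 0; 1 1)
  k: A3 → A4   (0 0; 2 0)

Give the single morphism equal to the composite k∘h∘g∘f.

Answer: (0 0 0; 1 0 2)

Trace:
  e0=[1,0,0] f→[2,0] g→[2,2] h→[2,1] k→[0,1]
  e1=[0,1,0] f→[0,2] g→[0,1] h→[0,1] k→[0,0]
  e2=[0,0,1] f→[1,1] g→[1,0] h→[1,1] k→[0,2]
result: (0 0 0; 1 0 2)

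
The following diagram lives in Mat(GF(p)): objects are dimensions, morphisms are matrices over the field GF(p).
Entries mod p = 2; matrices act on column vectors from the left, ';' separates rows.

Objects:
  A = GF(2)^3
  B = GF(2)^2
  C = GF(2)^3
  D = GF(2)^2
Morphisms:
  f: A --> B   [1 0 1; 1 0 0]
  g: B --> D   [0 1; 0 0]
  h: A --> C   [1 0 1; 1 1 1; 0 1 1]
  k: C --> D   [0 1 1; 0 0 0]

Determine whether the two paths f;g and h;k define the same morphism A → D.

Path 1 = f;g:
  e0=[1,0,0] f-->[1,1] g-->[1,0]
  e1=[0,1,0] f-->[0,0] g-->[0,0]
  e2=[0,0,1] f-->[1,0] g-->[0,0]
  ⟦path⟧₁ = [1 0 0; 0 0 0]
Path 2 = h;k:
  e0=[1,0,0] h-->[1,1,0] k-->[1,0]
  e1=[0,1,0] h-->[0,1,1] k-->[0,0]
  e2=[0,0,1] h-->[1,1,1] k-->[0,0]
  ⟦path⟧₂ = [1 0 0; 0 0 0]
Equal? equal; square commutes

Answer: COMMUTES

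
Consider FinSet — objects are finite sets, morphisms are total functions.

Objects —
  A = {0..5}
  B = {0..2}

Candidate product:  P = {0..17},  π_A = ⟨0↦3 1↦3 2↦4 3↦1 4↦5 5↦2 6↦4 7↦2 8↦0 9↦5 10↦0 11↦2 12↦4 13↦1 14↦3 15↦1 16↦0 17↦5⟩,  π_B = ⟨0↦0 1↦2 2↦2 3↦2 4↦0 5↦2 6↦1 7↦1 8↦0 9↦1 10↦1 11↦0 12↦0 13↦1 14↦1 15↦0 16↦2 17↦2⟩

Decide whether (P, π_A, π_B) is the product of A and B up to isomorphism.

Answer: VALID PRODUCT

Derivation:
|A|·|B| = 6·3 = 18;  |P| = 18
Check the pairing map k ↦ (π_A(k), π_B(k)):
  0 ↦ (3,0)
  1 ↦ (3,2)
  2 ↦ (4,2)
  3 ↦ (1,2)
  4 ↦ (5,0)
  5 ↦ (2,2)
  6 ↦ (4,1)
  7 ↦ (2,1)
  8 ↦ (0,0)
  9 ↦ (5,1)
  10 ↦ (0,1)
  11 ↦ (2,0)
  12 ↦ (4,0)
  13 ↦ (1,1)
  14 ↦ (3,1)
  15 ↦ (1,0)
  16 ↦ (0,2)
  17 ↦ (5,2)
distinct pairs in image: 18 / 18 needed
  → bijection onto A×B; projections well-typed.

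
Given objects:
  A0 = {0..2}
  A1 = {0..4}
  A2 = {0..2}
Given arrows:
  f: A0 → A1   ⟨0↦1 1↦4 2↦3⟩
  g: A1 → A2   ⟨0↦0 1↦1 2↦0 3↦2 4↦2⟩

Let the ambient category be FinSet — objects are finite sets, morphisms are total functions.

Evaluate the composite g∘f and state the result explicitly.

Answer: ⟨0↦1 1↦2 2↦2⟩

Work:
  0 f→1 g→1
  1 f→4 g→2
  2 f→3 g→2
result: ⟨0↦1 1↦2 2↦2⟩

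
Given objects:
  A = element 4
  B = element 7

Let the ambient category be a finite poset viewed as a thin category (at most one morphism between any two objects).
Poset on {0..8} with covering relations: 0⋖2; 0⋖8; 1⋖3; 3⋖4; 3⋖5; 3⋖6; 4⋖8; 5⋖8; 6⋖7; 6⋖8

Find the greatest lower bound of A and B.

Answer: A∧B = 3

Derivation:
Lower bounds of A=4 and B=7: {1,3}
  1 <= 3
  3 <= 3
glb = 3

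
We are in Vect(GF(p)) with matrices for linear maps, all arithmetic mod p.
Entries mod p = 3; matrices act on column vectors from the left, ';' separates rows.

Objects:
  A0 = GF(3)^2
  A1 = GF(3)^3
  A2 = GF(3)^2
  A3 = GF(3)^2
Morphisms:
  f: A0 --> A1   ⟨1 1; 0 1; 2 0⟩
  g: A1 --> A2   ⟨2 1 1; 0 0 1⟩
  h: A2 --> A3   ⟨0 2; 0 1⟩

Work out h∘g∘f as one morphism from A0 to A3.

  e0=[1,0] f-->[1,0,2] g-->[1,2] h-->[1,2]
  e1=[0,1] f-->[1,1,0] g-->[0,0] h-->[0,0]
result: ⟨1 0; 2 0⟩

Answer: ⟨1 0; 2 0⟩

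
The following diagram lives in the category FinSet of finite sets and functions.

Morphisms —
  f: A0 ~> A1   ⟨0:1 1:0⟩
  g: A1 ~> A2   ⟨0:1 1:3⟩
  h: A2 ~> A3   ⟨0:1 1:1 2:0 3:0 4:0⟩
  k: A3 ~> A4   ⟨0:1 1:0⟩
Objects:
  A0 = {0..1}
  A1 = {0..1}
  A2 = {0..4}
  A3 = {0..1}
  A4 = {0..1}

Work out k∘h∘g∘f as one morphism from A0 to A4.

  0 f~>1 g~>3 h~>0 k~>1
  1 f~>0 g~>1 h~>1 k~>0
composite: ⟨0:1 1:0⟩

Answer: ⟨0:1 1:0⟩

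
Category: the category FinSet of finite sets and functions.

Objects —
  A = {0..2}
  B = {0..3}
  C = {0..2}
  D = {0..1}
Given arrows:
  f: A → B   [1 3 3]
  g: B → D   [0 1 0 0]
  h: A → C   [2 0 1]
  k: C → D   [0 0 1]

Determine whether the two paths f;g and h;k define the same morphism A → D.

Answer: COMMUTES

Work:
Path 1 = f;g:
  0 f→1 g→1
  1 f→3 g→0
  2 f→3 g→0
  ⟦path⟧₁ = [1 0 0]
Path 2 = h;k:
  0 h→2 k→1
  1 h→0 k→0
  2 h→1 k→0
  ⟦path⟧₂ = [1 0 0]
Equal? equal; square commutes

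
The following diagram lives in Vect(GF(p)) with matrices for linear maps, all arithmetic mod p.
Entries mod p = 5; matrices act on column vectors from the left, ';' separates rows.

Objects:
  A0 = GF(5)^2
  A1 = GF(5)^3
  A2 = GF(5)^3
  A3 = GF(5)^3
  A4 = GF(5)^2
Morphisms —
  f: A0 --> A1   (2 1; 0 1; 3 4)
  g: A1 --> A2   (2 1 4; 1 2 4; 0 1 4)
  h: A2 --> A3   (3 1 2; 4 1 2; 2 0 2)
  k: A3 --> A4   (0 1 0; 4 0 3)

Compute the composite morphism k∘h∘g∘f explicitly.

  e0=[1,0] f-->[2,0,3] g-->[1,4,2] h-->[1,2,1] k-->[2,2]
  e1=[0,1] f-->[1,1,4] g-->[4,4,2] h-->[0,4,2] k-->[4,1]
⟦path⟧: (2 4; 2 1)

Answer: (2 4; 2 1)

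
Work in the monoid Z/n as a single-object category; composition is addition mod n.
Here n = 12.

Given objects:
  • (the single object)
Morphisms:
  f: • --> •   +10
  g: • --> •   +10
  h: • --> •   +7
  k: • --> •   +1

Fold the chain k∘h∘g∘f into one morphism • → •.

Answer: +4

Derivation:
  0 +10≡10 +10≡8 +7≡3 +1≡4  (mod 12)
⟦path⟧: +4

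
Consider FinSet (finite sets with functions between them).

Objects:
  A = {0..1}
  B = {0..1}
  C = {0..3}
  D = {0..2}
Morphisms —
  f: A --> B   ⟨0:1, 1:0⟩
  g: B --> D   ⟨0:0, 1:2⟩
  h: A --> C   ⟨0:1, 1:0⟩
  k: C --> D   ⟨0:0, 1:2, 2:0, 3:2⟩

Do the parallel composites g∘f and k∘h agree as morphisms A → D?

Answer: COMMUTES

Derivation:
1) trace f;g:
  0 f-->1 g-->2
  1 f-->0 g-->0
  composite₁ = ⟨0:2, 1:0⟩
2) trace h;k:
  0 h-->1 k-->2
  1 h-->0 k-->0
  composite₂ = ⟨0:2, 1:0⟩
Equal? YES — commutes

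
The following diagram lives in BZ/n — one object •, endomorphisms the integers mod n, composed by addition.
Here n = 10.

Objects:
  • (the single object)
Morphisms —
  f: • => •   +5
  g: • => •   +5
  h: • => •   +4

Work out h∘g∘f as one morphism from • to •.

  0 +5≡5 +5≡0 +4≡4  (mod 10)
⟦path⟧: +4

Answer: +4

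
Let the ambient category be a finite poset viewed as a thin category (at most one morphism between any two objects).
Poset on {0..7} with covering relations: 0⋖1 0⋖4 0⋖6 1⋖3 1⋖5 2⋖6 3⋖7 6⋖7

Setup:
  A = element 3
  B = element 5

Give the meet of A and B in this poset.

Common predecessors of 3,5: {0,1}
  0 <= 1
  1 <= 1
glb = 1

Answer: A∧B = 1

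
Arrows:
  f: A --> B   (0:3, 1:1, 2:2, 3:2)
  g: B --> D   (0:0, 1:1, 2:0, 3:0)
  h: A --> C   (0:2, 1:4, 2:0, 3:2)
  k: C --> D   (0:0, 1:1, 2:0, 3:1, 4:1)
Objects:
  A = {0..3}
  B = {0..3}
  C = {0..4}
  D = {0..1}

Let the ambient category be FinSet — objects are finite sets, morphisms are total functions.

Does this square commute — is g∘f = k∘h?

Answer: COMMUTES

Work:
Along f;g (path 1):
  0 f-->3 g-->0
  1 f-->1 g-->1
  2 f-->2 g-->0
  3 f-->2 g-->0
  composite₁ = (0:0, 1:1, 2:0, 3:0)
Along h;k (path 2):
  0 h-->2 k-->0
  1 h-->4 k-->1
  2 h-->0 k-->0
  3 h-->2 k-->0
  composite₂ = (0:0, 1:1, 2:0, 3:0)
Equal? same morphism ✓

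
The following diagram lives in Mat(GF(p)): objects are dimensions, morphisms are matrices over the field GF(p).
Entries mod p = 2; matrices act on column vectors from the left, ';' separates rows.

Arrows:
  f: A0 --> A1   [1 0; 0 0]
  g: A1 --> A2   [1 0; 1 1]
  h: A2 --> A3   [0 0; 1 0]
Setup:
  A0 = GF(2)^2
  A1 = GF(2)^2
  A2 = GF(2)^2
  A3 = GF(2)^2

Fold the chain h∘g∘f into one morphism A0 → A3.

  e0=(1,0) f-->(1,0) g-->(1,1) h-->(0,1)
  e1=(0,1) f-->(0,0) g-->(0,0) h-->(0,0)
result: [0 0; 1 0]

Answer: [0 0; 1 0]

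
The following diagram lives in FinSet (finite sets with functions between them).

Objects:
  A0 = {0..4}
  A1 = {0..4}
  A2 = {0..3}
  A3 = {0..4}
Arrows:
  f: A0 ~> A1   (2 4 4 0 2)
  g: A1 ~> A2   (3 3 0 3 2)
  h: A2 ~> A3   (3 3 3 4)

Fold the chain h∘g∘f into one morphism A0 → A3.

Answer: (3 3 3 4 3)

Derivation:
  0 f~>2 g~>0 h~>3
  1 f~>4 g~>2 h~>3
  2 f~>4 g~>2 h~>3
  3 f~>0 g~>3 h~>4
  4 f~>2 g~>0 h~>3
⟦path⟧: (3 3 3 4 3)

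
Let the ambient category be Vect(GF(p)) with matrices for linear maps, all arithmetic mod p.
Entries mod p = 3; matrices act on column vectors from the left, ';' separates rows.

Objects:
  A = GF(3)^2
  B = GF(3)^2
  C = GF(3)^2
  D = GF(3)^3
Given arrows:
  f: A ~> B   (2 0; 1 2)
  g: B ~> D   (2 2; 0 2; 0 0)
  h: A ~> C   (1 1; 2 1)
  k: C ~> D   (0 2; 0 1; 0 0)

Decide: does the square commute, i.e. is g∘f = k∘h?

1) trace f;g:
  e0=⟨1,0⟩ f~>⟨2,1⟩ g~>⟨0,2,0⟩
  e1=⟨0,1⟩ f~>⟨0,2⟩ g~>⟨1,1,0⟩
  composite₁ = (0 1; 2 1; 0 0)
2) trace h;k:
  e0=⟨1,0⟩ h~>⟨1,2⟩ k~>⟨1,2,0⟩
  e1=⟨0,1⟩ h~>⟨1,1⟩ k~>⟨2,1,0⟩
  composite₂ = (1 2; 2 1; 0 0)
Equal? distinct morphisms ✗

Answer: DOES NOT COMMUTE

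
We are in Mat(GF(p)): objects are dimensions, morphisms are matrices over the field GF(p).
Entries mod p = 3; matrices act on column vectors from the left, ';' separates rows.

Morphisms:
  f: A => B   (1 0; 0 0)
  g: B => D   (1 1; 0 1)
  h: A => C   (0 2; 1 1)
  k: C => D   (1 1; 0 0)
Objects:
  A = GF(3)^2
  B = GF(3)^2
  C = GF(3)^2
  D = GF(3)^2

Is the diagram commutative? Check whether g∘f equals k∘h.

Path 1 = f;g:
  e0=(1,0) f=>(1,0) g=>(1,0)
  e1=(0,1) f=>(0,0) g=>(0,0)
  composite₁ = (1 0; 0 0)
Path 2 = h;k:
  e0=(1,0) h=>(0,1) k=>(1,0)
  e1=(0,1) h=>(2,1) k=>(0,0)
  composite₂ = (1 0; 0 0)
Equal? same morphism ✓

Answer: COMMUTES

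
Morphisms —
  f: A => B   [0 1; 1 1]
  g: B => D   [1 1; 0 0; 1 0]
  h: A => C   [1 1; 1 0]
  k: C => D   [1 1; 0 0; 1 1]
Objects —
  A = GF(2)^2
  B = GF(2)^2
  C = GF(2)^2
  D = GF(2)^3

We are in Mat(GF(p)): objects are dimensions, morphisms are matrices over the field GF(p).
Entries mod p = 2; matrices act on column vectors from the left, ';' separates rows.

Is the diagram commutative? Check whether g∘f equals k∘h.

Answer: DOES NOT COMMUTE

Derivation:
Path 1 = f;g:
  e0=⟨1,0⟩ f=>⟨0,1⟩ g=>⟨1,0,0⟩
  e1=⟨0,1⟩ f=>⟨1,1⟩ g=>⟨0,0,1⟩
  ⟦path⟧₁ = [1 0; 0 0; 0 1]
Path 2 = h;k:
  e0=⟨1,0⟩ h=>⟨1,1⟩ k=>⟨0,0,0⟩
  e1=⟨0,1⟩ h=>⟨1,0⟩ k=>⟨1,0,1⟩
  ⟦path⟧₂ = [0 1; 0 0; 0 1]
Equal? distinct morphisms ✗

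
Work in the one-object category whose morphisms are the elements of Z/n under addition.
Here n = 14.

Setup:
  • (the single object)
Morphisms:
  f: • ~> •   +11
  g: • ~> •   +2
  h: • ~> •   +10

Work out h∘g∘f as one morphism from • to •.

  0 +11≡11 +2≡13 +10≡9  (mod 14)
composite: +9

Answer: +9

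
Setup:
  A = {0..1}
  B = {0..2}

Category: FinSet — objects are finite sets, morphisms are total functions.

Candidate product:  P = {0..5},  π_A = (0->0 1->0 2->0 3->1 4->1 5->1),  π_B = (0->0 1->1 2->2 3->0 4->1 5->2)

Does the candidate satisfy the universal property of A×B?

|A|·|B| = 2·3 = 6;  |P| = 6
Check the pairing map k ↦ (π_A(k), π_B(k)):
  0 -> (0,0)
  1 -> (0,1)
  2 -> (0,2)
  3 -> (1,0)
  4 -> (1,1)
  5 -> (1,2)
distinct pairs in image: 6 / 6 needed
  → bijection onto A×B; projections well-typed.

Answer: VALID PRODUCT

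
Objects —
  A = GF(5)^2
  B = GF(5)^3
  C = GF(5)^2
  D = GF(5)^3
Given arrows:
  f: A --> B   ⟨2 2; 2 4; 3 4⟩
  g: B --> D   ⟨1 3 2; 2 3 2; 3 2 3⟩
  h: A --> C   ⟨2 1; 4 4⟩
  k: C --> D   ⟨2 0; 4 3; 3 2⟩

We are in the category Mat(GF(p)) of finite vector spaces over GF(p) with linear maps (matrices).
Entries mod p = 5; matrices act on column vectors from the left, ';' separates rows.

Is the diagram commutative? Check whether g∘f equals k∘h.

Path 1 = f;g:
  e0=(1,0) f-->(2,2,3) g-->(4,1,4)
  e1=(0,1) f-->(2,4,4) g-->(2,4,1)
  composite₁ = ⟨4 2; 1 4; 4 1⟩
Path 2 = h;k:
  e0=(1,0) h-->(2,4) k-->(4,0,4)
  e1=(0,1) h-->(1,4) k-->(2,1,1)
  composite₂ = ⟨4 2; 0 1; 4 1⟩
Equal? NO — does not commute

Answer: DOES NOT COMMUTE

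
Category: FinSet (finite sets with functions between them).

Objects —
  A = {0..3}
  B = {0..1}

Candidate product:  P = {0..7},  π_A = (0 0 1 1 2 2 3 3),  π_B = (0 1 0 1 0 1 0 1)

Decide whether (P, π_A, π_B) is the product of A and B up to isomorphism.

Answer: VALID PRODUCT

Derivation:
|A|·|B| = 4·2 = 8;  |P| = 8
Check the pairing map k ↦ (π_A(k), π_B(k)):
  0 -> (0,0)
  1 -> (0,1)
  2 -> (1,0)
  3 -> (1,1)
  4 -> (2,0)
  5 -> (2,1)
  6 -> (3,0)
  7 -> (3,1)
distinct pairs in image: 8 / 8 needed
  → bijection onto A×B; projections well-typed.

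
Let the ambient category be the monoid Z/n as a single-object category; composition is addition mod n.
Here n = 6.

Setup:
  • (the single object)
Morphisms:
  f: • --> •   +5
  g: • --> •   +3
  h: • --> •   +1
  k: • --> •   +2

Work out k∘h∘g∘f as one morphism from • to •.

Answer: +5

Derivation:
  0 +5≡5 +3≡2 +1≡3 +2≡5  (mod 6)
⟦path⟧: +5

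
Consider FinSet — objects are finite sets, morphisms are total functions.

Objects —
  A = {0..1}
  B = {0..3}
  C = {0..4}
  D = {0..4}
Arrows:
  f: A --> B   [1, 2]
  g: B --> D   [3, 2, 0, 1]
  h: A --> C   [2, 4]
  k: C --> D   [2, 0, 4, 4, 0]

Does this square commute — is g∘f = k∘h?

Answer: DOES NOT COMMUTE

Derivation:
1) trace f;g:
  0 f-->1 g-->2
  1 f-->2 g-->0
  ⟦path⟧₁ = [2, 0]
2) trace h;k:
  0 h-->2 k-->4
  1 h-->4 k-->0
  ⟦path⟧₂ = [4, 0]
Equal? NO — does not commute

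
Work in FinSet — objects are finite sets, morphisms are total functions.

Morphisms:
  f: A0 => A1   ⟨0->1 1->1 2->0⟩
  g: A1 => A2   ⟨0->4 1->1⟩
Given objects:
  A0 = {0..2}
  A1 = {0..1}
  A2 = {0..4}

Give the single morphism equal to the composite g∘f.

  0 f=>1 g=>1
  1 f=>1 g=>1
  2 f=>0 g=>4
result: ⟨0->1 1->1 2->4⟩

Answer: ⟨0->1 1->1 2->4⟩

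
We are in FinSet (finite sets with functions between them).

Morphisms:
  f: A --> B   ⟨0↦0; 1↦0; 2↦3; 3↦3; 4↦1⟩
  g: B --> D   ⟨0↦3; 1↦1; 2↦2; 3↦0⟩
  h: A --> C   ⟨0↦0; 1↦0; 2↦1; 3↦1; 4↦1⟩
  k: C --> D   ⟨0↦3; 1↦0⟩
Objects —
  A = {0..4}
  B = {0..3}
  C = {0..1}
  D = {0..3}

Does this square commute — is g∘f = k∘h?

Along f;g (path 1):
  0 f-->0 g-->3
  1 f-->0 g-->3
  2 f-->3 g-->0
  3 f-->3 g-->0
  4 f-->1 g-->1
  ⟦path⟧₁ = ⟨0↦3; 1↦3; 2↦0; 3↦0; 4↦1⟩
Along h;k (path 2):
  0 h-->0 k-->3
  1 h-->0 k-->3
  2 h-->1 k-->0
  3 h-->1 k-->0
  4 h-->1 k-->0
  ⟦path⟧₂ = ⟨0↦3; 1↦3; 2↦0; 3↦0; 4↦0⟩
Equal? distinct morphisms ✗

Answer: DOES NOT COMMUTE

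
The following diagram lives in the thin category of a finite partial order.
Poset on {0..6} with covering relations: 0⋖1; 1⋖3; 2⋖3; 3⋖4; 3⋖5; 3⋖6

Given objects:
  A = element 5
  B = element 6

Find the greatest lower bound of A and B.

Common predecessors of 5,6: {0,1,2,3}
  0 ≤ 3
  1 ≤ 3
  2 ≤ 3
  3 ≤ 3
glb = 3

Answer: A∧B = 3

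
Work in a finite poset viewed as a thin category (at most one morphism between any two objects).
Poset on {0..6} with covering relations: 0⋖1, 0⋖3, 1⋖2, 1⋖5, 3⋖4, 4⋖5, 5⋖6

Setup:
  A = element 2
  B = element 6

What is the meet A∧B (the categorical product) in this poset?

Answer: A∧B = 1

Derivation:
Lower bounds of A=2 and B=6: {0,1}
  0 ⊑ 1
  1 ⊑ 1
glb = 1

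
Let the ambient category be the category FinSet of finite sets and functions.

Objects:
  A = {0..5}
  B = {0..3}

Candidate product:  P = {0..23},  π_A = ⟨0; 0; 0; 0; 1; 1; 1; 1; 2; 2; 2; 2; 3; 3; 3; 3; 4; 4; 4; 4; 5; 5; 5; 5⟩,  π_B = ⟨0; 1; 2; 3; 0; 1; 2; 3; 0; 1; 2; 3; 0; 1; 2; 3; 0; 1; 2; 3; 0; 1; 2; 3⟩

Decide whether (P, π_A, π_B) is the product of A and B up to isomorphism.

|A|·|B| = 6·4 = 24;  |P| = 24
Check the pairing map k ↦ (π_A(k), π_B(k)):
  0 : (0,0)
  1 : (0,1)
  2 : (0,2)
  3 : (0,3)
  4 : (1,0)
  5 : (1,1)
  6 : (1,2)
  7 : (1,3)
  8 : (2,0)
  9 : (2,1)
  10 : (2,2)
  11 : (2,3)
  12 : (3,0)
  13 : (3,1)
  14 : (3,2)
  15 : (3,3)
  16 : (4,0)
  17 : (4,1)
  18 : (4,2)
  19 : (4,3)
  20 : (5,0)
  21 : (5,1)
  22 : (5,2)
  23 : (5,3)
distinct pairs in image: 24 / 24 needed
  → bijection onto A×B; projections well-typed.

Answer: VALID PRODUCT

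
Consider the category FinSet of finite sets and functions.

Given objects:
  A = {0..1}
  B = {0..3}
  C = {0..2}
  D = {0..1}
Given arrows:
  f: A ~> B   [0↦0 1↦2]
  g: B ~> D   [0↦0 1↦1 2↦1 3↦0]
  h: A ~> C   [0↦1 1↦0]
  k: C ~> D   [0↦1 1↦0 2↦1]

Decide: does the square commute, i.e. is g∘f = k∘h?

Path 1 = f;g:
  0 f~>0 g~>0
  1 f~>2 g~>1
  ⟦path⟧₁ = [0↦0 1↦1]
Path 2 = h;k:
  0 h~>1 k~>0
  1 h~>0 k~>1
  ⟦path⟧₂ = [0↦0 1↦1]
Equal? same morphism ✓

Answer: COMMUTES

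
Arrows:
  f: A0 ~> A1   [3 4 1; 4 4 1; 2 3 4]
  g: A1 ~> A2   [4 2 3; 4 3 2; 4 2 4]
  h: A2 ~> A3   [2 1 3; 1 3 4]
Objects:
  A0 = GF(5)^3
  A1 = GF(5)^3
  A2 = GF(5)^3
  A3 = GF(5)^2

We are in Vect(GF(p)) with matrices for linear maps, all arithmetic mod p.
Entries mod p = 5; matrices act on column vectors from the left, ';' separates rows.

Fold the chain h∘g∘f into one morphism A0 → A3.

Answer: [4 3 2; 2 4 1]

Trace:
  e0=[1,0,0] f~>[3,4,2] g~>[1,3,3] h~>[4,2]
  e1=[0,1,0] f~>[4,4,3] g~>[3,4,1] h~>[3,4]
  e2=[0,0,1] f~>[1,1,4] g~>[3,0,2] h~>[2,1]
⟦path⟧: [4 3 2; 2 4 1]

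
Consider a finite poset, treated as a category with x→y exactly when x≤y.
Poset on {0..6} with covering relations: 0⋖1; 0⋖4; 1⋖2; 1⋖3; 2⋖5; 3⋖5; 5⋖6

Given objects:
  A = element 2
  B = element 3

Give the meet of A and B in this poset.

Answer: A∧B = 1

Work:
{x : x<=A ∧ x<=B} = {0,1}  (A=2, B=3)
  0 <= 1
  1 <= 1
glb = 1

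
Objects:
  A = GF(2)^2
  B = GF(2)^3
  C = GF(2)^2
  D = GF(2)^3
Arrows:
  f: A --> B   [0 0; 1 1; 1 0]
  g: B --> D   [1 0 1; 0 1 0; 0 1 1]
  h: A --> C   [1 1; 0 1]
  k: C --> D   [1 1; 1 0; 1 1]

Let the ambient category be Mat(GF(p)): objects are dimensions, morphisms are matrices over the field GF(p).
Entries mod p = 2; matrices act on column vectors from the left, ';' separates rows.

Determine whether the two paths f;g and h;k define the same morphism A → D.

Answer: DOES NOT COMMUTE

Work:
Path 1 = f;g:
  e0=[1,0] f-->[0,1,1] g-->[1,1,0]
  e1=[0,1] f-->[0,1,0] g-->[0,1,1]
  composite₁ = [1 0; 1 1; 0 1]
Path 2 = h;k:
  e0=[1,0] h-->[1,0] k-->[1,1,1]
  e1=[0,1] h-->[1,1] k-->[0,1,0]
  composite₂ = [1 0; 1 1; 1 0]
Equal? distinct morphisms ✗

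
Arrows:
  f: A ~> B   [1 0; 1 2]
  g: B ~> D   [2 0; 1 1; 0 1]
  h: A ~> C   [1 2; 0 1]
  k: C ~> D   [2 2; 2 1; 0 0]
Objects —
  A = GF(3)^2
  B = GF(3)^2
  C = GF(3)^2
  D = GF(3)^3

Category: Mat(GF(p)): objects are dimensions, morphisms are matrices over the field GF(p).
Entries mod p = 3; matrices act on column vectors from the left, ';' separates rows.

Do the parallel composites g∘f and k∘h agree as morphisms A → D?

1) trace f;g:
  e0=(1,0) f~>(1,1) g~>(2,2,1)
  e1=(0,1) f~>(0,2) g~>(0,2,2)
  result₁ = [2 0; 2 2; 1 2]
2) trace h;k:
  e0=(1,0) h~>(1,0) k~>(2,2,0)
  e1=(0,1) h~>(2,1) k~>(0,2,0)
  result₂ = [2 0; 2 2; 0 0]
Equal? differ; not commutative

Answer: DOES NOT COMMUTE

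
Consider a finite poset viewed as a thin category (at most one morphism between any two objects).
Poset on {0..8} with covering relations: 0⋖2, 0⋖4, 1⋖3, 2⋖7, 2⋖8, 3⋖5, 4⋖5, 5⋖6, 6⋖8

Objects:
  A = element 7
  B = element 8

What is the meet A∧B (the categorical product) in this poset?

Lower bounds of A=7 and B=8: {0,2}
  0 <= 2
  2 <= 2
glb = 2

Answer: A∧B = 2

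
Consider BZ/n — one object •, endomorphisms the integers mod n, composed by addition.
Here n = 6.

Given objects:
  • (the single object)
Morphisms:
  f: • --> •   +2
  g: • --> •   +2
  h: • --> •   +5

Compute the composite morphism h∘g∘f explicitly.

  0 +2≡2 +2≡4 +5≡3  (mod 6)
composite: +3

Answer: +3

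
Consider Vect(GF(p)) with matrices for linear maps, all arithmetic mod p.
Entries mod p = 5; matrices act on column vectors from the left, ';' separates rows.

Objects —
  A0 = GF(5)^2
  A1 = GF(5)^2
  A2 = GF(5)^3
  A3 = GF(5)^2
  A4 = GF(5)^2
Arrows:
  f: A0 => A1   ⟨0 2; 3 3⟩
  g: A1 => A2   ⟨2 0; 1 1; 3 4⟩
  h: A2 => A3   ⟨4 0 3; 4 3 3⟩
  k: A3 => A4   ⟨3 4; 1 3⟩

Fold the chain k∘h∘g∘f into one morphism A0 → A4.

Answer: ⟨3 0; 1 0⟩

Work:
  e0=(1,0) f=>(0,3) g=>(0,3,2) h=>(1,0) k=>(3,1)
  e1=(0,1) f=>(2,3) g=>(4,0,3) h=>(0,0) k=>(0,0)
composite: ⟨3 0; 1 0⟩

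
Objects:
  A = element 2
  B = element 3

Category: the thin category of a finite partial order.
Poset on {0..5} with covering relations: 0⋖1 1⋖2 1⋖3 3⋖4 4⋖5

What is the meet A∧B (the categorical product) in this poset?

Common predecessors of 2,3: {0,1}
  0 <= 1
  1 <= 1
glb = 1

Answer: A∧B = 1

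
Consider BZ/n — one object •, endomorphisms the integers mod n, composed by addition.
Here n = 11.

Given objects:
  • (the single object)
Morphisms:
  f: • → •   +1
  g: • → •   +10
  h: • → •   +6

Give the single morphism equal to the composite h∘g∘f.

  0 +1≡1 +10≡0 +6≡6  (mod 11)
⟦path⟧: +6

Answer: +6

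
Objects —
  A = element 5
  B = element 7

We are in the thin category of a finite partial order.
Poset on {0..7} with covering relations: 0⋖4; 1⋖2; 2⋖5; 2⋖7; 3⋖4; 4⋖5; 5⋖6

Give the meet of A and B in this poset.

Answer: A∧B = 2

Trace:
{x : x≤A ∧ x≤B} = {1,2}  (A=5, B=7)
  1 ≤ 2
  2 ≤ 2
glb = 2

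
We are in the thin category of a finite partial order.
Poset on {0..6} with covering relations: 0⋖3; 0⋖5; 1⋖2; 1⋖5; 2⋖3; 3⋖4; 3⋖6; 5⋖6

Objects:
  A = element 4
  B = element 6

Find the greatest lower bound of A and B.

Answer: A∧B = 3

Derivation:
Lower bounds of A=4 and B=6: {0,1,2,3}
  0 <= 3
  1 <= 3
  2 <= 3
  3 <= 3
glb = 3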